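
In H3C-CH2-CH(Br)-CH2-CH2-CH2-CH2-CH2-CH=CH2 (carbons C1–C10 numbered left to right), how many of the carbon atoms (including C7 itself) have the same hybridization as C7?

8

C7 is sp3 (only σ bonds).
C1: sp3 ✓
C2: sp3 ✓
C3: sp3 ✓
C4: sp3 ✓
C5: sp3 ✓
C6: sp3 ✓
C7: sp3 ✓
C8: sp3 ✓
C9: sp2
C10: sp2
8 carbons are sp3.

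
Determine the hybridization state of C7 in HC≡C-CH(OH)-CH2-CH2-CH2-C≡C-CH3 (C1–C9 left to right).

C7 (2 σ bonds, plus two π bonds) has steric number 2: sp.

sp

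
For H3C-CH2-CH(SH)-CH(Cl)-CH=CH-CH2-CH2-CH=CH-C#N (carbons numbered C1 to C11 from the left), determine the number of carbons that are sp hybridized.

C1: sp3
C2: sp3
C3: sp3
C4: sp3
C5: sp2
C6: sp2
C7: sp3
C8: sp3
C9: sp2
C10: sp2
C11: sp ✓
C11 → 1 sp carbon.

1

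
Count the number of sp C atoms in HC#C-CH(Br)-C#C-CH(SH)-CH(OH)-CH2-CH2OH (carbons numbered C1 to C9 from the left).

4

C1: sp ✓
C2: sp ✓
C3: sp3
C4: sp ✓
C5: sp ✓
C6: sp3
C7: sp3
C8: sp3
C9: sp3
C1, C2, C4, C5 → 4 sp carbons.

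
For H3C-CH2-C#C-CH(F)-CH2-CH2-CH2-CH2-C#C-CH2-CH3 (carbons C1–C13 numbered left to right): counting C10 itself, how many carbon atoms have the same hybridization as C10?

C10 is sp (two π bonds).
C1: sp3
C2: sp3
C3: sp ✓
C4: sp ✓
C5: sp3
C6: sp3
C7: sp3
C8: sp3
C9: sp3
C10: sp ✓
C11: sp ✓
C12: sp3
C13: sp3
4 carbons are sp.

4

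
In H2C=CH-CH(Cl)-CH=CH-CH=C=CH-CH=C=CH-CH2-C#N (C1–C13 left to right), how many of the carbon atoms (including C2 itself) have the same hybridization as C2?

8

C2 is sp2 (one π bond).
C1: sp2 ✓
C2: sp2 ✓
C3: sp3
C4: sp2 ✓
C5: sp2 ✓
C6: sp2 ✓
C7: sp
C8: sp2 ✓
C9: sp2 ✓
C10: sp
C11: sp2 ✓
C12: sp3
C13: sp
8 carbons are sp2.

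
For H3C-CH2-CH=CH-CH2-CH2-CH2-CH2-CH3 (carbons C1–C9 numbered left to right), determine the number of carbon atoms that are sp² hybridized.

C1: sp3
C2: sp3
C3: sp2 ✓
C4: sp2 ✓
C5: sp3
C6: sp3
C7: sp3
C8: sp3
C9: sp3
C3, C4 → 2 sp2 carbons.

2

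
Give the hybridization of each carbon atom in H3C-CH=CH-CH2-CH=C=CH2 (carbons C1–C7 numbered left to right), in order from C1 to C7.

C1 sp3, C2 sp2, C3 sp2, C4 sp3, C5 sp2, C6 sp, C7 sp2

C1: 4 σ bonds; 4 regions of electron density → sp3.
C2 (3 σ bonds, plus one π bond) has steric number 3: sp2.
C3: 3 σ bonds, plus one π bond; 3 regions of electron density → sp2.
C4 (4 σ bonds) has steric number 4: sp3.
C5 — 3 σ bonds, plus one π bond. Steric number 3, so sp2.
C6 has 2 σ bonds, plus two π bonds: steric number 2 → sp.
C7 (3 σ bonds, plus one π bond) has steric number 3: sp2.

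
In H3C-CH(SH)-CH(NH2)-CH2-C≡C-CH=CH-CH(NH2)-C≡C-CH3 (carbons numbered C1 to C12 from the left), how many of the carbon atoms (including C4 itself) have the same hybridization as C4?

C4 is sp3 (only σ bonds).
C1: sp3 ✓
C2: sp3 ✓
C3: sp3 ✓
C4: sp3 ✓
C5: sp
C6: sp
C7: sp2
C8: sp2
C9: sp3 ✓
C10: sp
C11: sp
C12: sp3 ✓
6 carbons are sp3.

6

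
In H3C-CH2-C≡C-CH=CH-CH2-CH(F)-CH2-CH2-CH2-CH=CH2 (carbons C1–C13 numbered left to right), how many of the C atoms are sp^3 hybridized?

C1: sp3 ✓
C2: sp3 ✓
C3: sp
C4: sp
C5: sp2
C6: sp2
C7: sp3 ✓
C8: sp3 ✓
C9: sp3 ✓
C10: sp3 ✓
C11: sp3 ✓
C12: sp2
C13: sp2
C1, C2, C7, C8, C9, C10, C11 → 7 sp3 carbons.

7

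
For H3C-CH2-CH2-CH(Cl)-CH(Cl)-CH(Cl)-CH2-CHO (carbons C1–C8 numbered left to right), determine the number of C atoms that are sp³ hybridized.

7

C1: sp3 ✓
C2: sp3 ✓
C3: sp3 ✓
C4: sp3 ✓
C5: sp3 ✓
C6: sp3 ✓
C7: sp3 ✓
C8: sp2
C1, C2, C3, C4, C5, C6, C7 → 7 sp3 carbons.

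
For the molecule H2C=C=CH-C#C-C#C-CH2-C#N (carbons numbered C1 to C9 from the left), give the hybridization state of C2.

sp

C2: 2 σ bonds, plus two π bonds — 2 electron domains, sp.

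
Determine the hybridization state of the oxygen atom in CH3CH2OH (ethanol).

The oxygen atom carries 2 σ bonds and 2 lone pairs, giving a steric number of 4, so it is sp3.

sp^3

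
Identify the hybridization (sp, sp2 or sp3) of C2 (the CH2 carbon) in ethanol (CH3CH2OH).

C2 (the CH2 carbon) is sp3: 4 σ bonds, 4 electron-density regions.

sp3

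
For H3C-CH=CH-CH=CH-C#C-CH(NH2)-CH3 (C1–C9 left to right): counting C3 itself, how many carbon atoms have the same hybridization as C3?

4

C3 is sp2 (one π bond).
C1: sp3
C2: sp2 ✓
C3: sp2 ✓
C4: sp2 ✓
C5: sp2 ✓
C6: sp
C7: sp
C8: sp3
C9: sp3
4 carbons are sp2.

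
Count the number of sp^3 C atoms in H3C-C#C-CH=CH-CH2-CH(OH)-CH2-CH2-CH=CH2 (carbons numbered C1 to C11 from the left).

C1: sp3 ✓
C2: sp
C3: sp
C4: sp2
C5: sp2
C6: sp3 ✓
C7: sp3 ✓
C8: sp3 ✓
C9: sp3 ✓
C10: sp2
C11: sp2
C1, C6, C7, C8, C9 → 5 sp3 carbons.

5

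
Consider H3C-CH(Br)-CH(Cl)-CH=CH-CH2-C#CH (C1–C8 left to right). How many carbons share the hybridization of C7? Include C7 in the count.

C7 is sp (two π bonds).
C1: sp3
C2: sp3
C3: sp3
C4: sp2
C5: sp2
C6: sp3
C7: sp ✓
C8: sp ✓
2 carbons are sp.

2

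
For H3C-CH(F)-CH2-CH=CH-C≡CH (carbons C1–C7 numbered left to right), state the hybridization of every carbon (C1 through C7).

C1 sp3, C2 sp3, C3 sp3, C4 sp2, C5 sp2, C6 sp, C7 sp

C1 has 4 σ bonds: steric number 4 → sp3.
C2 — 4 σ bonds. Steric number 4, so sp3.
C3 is sp3: 4 σ bonds, 4 electron-density regions.
C4 carries 3 σ bonds, plus one π bond, giving a steric number of 3, so it is sp2.
C5 has 3 σ bonds, plus one π bond: steric number 3 → sp2.
C6 carries 2 σ bonds, plus two π bonds, giving a steric number of 2, so it is sp.
C7 (2 σ bonds, plus two π bonds) has steric number 2: sp.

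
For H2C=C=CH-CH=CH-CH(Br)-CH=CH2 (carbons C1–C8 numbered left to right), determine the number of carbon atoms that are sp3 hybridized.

1

C1: sp2
C2: sp
C3: sp2
C4: sp2
C5: sp2
C6: sp3 ✓
C7: sp2
C8: sp2
C6 → 1 sp3 carbon.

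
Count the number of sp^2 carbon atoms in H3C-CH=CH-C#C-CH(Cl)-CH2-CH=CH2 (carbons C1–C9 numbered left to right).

4

C1: sp3
C2: sp2 ✓
C3: sp2 ✓
C4: sp
C5: sp
C6: sp3
C7: sp3
C8: sp2 ✓
C9: sp2 ✓
C2, C3, C8, C9 → 4 sp2 carbons.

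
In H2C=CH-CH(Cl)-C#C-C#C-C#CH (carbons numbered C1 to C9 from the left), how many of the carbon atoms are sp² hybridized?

C1: sp2 ✓
C2: sp2 ✓
C3: sp3
C4: sp
C5: sp
C6: sp
C7: sp
C8: sp
C9: sp
C1, C2 → 2 sp2 carbons.

2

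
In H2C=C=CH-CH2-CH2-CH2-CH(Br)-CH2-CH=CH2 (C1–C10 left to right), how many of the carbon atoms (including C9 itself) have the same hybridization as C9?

C9 is sp2 (one π bond).
C1: sp2 ✓
C2: sp
C3: sp2 ✓
C4: sp3
C5: sp3
C6: sp3
C7: sp3
C8: sp3
C9: sp2 ✓
C10: sp2 ✓
4 carbons are sp2.

4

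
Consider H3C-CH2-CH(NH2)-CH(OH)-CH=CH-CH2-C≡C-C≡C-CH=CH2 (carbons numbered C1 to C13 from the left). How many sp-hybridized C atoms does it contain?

C1: sp3
C2: sp3
C3: sp3
C4: sp3
C5: sp2
C6: sp2
C7: sp3
C8: sp ✓
C9: sp ✓
C10: sp ✓
C11: sp ✓
C12: sp2
C13: sp2
C8, C9, C10, C11 → 4 sp carbons.

4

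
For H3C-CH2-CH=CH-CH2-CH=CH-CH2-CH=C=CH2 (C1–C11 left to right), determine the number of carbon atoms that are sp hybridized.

1

C1: sp3
C2: sp3
C3: sp2
C4: sp2
C5: sp3
C6: sp2
C7: sp2
C8: sp3
C9: sp2
C10: sp ✓
C11: sp2
C10 → 1 sp carbon.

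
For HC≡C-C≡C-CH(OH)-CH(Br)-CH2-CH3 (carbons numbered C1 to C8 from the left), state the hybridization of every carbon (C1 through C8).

C1: 2 σ bonds, plus two π bonds — 2 electron domains, sp.
C2 carries 2 σ bonds, plus two π bonds, giving a steric number of 2, so it is sp.
C3: 2 σ bonds, plus two π bonds — 2 electron domains, sp.
C4 carries 2 σ bonds, plus two π bonds, giving a steric number of 2, so it is sp.
C5 — 4 σ bonds. Steric number 4, so sp3.
C6 (4 σ bonds) has steric number 4: sp3.
C7 has 4 σ bonds: steric number 4 → sp3.
C8: 4 σ bonds; 4 regions of electron density → sp3.

C1 sp, C2 sp, C3 sp, C4 sp, C5 sp3, C6 sp3, C7 sp3, C8 sp3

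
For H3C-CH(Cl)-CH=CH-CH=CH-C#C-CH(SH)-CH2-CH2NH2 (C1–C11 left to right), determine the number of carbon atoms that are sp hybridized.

C1: sp3
C2: sp3
C3: sp2
C4: sp2
C5: sp2
C6: sp2
C7: sp ✓
C8: sp ✓
C9: sp3
C10: sp3
C11: sp3
C7, C8 → 2 sp carbons.

2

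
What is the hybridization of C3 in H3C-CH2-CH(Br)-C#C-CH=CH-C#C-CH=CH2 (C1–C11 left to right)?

sp^3

C3 has 4 σ bonds: steric number 4 → sp3.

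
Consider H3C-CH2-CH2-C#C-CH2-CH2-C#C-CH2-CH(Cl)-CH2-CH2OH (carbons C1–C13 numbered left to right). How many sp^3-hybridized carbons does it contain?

C1: sp3 ✓
C2: sp3 ✓
C3: sp3 ✓
C4: sp
C5: sp
C6: sp3 ✓
C7: sp3 ✓
C8: sp
C9: sp
C10: sp3 ✓
C11: sp3 ✓
C12: sp3 ✓
C13: sp3 ✓
C1, C2, C3, C6, C7, C10, C11, C12, C13 → 9 sp3 carbons.

9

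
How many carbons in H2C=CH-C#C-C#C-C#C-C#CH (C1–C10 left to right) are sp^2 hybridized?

C1: sp2 ✓
C2: sp2 ✓
C3: sp
C4: sp
C5: sp
C6: sp
C7: sp
C8: sp
C9: sp
C10: sp
C1, C2 → 2 sp2 carbons.

2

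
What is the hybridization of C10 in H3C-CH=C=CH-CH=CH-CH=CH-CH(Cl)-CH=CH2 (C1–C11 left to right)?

C10: 3 σ bonds, plus one π bond — 3 electron domains, sp2.

sp2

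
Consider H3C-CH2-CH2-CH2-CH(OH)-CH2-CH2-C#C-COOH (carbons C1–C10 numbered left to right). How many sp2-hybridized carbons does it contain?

1

C1: sp3
C2: sp3
C3: sp3
C4: sp3
C5: sp3
C6: sp3
C7: sp3
C8: sp
C9: sp
C10: sp2 ✓
C10 → 1 sp2 carbon.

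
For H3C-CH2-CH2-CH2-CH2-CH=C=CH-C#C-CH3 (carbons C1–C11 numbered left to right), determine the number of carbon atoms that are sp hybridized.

3

C1: sp3
C2: sp3
C3: sp3
C4: sp3
C5: sp3
C6: sp2
C7: sp ✓
C8: sp2
C9: sp ✓
C10: sp ✓
C11: sp3
C7, C9, C10 → 3 sp carbons.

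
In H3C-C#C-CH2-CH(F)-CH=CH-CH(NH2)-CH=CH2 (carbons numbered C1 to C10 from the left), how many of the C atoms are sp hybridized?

2

C1: sp3
C2: sp ✓
C3: sp ✓
C4: sp3
C5: sp3
C6: sp2
C7: sp2
C8: sp3
C9: sp2
C10: sp2
C2, C3 → 2 sp carbons.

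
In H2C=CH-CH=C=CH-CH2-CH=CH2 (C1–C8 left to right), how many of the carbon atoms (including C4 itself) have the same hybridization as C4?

1

C4 is sp (two π bonds).
C1: sp2
C2: sp2
C3: sp2
C4: sp ✓
C5: sp2
C6: sp3
C7: sp2
C8: sp2
1 carbon is sp.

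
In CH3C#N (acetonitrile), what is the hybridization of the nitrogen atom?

N has one σ bond and one lone pair: steric number 2 → sp.

sp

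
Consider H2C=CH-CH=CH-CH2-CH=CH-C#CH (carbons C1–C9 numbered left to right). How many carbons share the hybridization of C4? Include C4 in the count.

C4 is sp2 (one π bond).
C1: sp2 ✓
C2: sp2 ✓
C3: sp2 ✓
C4: sp2 ✓
C5: sp3
C6: sp2 ✓
C7: sp2 ✓
C8: sp
C9: sp
6 carbons are sp2.

6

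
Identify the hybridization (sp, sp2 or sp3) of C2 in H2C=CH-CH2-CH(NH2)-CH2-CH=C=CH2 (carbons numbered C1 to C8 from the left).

sp^2

C2 (3 σ bonds, plus one π bond) has steric number 3: sp2.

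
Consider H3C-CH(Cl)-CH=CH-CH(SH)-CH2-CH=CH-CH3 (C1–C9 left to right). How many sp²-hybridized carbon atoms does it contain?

C1: sp3
C2: sp3
C3: sp2 ✓
C4: sp2 ✓
C5: sp3
C6: sp3
C7: sp2 ✓
C8: sp2 ✓
C9: sp3
C3, C4, C7, C8 → 4 sp2 carbons.

4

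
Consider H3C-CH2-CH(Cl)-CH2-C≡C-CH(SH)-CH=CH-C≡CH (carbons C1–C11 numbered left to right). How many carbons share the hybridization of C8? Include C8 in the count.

2

C8 is sp2 (one π bond).
C1: sp3
C2: sp3
C3: sp3
C4: sp3
C5: sp
C6: sp
C7: sp3
C8: sp2 ✓
C9: sp2 ✓
C10: sp
C11: sp
2 carbons are sp2.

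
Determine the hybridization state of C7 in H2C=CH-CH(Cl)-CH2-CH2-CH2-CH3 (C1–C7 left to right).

C7 is sp3: 4 σ bonds, 4 electron-density regions.

sp3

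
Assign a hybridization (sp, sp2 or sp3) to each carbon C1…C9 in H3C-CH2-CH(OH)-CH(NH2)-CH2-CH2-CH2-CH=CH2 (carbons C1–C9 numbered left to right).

C1 sp3, C2 sp3, C3 sp3, C4 sp3, C5 sp3, C6 sp3, C7 sp3, C8 sp2, C9 sp2

C1: 4 σ bonds — 4 electron domains, sp3.
C2: 4 σ bonds — 4 electron domains, sp3.
C3: 4 σ bonds — 4 electron domains, sp3.
C4 has 4 σ bonds: steric number 4 → sp3.
C5 (4 σ bonds) has steric number 4: sp3.
C6 (4 σ bonds) has steric number 4: sp3.
C7: 4 σ bonds; 4 regions of electron density → sp3.
C8 is sp2: 3 σ bonds, plus one π bond, 3 electron-density regions.
C9: 3 σ bonds, plus one π bond; 3 regions of electron density → sp2.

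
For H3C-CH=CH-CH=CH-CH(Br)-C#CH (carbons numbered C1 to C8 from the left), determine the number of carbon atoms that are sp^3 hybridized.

2

C1: sp3 ✓
C2: sp2
C3: sp2
C4: sp2
C5: sp2
C6: sp3 ✓
C7: sp
C8: sp
C1, C6 → 2 sp3 carbons.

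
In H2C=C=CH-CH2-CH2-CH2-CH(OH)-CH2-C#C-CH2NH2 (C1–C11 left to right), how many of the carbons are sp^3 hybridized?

6

C1: sp2
C2: sp
C3: sp2
C4: sp3 ✓
C5: sp3 ✓
C6: sp3 ✓
C7: sp3 ✓
C8: sp3 ✓
C9: sp
C10: sp
C11: sp3 ✓
C4, C5, C6, C7, C8, C11 → 6 sp3 carbons.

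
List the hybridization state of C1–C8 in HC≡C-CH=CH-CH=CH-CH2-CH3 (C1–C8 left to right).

C1 sp, C2 sp, C3 sp2, C4 sp2, C5 sp2, C6 sp2, C7 sp3, C8 sp3

C1 (2 σ bonds, plus two π bonds) has steric number 2: sp.
C2 has 2 σ bonds, plus two π bonds: steric number 2 → sp.
C3 carries 3 σ bonds, plus one π bond, giving a steric number of 3, so it is sp2.
C4: 3 σ bonds, plus one π bond — 3 electron domains, sp2.
C5 has 3 σ bonds, plus one π bond: steric number 3 → sp2.
C6 has 3 σ bonds, plus one π bond: steric number 3 → sp2.
C7 carries 4 σ bonds, giving a steric number of 4, so it is sp3.
C8 carries 4 σ bonds, giving a steric number of 4, so it is sp3.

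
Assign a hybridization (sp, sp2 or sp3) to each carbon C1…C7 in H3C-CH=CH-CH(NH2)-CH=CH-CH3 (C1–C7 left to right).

C1 carries 4 σ bonds, giving a steric number of 4, so it is sp3.
C2 has 3 σ bonds, plus one π bond: steric number 3 → sp2.
C3: 3 σ bonds, plus one π bond — 3 electron domains, sp2.
C4 has 4 σ bonds: steric number 4 → sp3.
C5 — 3 σ bonds, plus one π bond. Steric number 3, so sp2.
C6: 3 σ bonds, plus one π bond; 3 regions of electron density → sp2.
C7 is sp3: 4 σ bonds, 4 electron-density regions.

C1 sp3, C2 sp2, C3 sp2, C4 sp3, C5 sp2, C6 sp2, C7 sp3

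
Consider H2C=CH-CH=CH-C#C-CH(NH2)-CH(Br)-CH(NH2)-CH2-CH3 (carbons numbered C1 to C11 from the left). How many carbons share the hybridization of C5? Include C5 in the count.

C5 is sp (two π bonds).
C1: sp2
C2: sp2
C3: sp2
C4: sp2
C5: sp ✓
C6: sp ✓
C7: sp3
C8: sp3
C9: sp3
C10: sp3
C11: sp3
2 carbons are sp.

2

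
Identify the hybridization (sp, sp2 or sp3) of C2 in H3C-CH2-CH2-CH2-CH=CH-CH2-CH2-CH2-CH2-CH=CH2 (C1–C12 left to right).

sp^3

C2 (4 σ bonds) has steric number 4: sp3.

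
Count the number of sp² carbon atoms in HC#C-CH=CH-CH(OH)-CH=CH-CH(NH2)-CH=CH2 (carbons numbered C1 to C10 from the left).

6

C1: sp
C2: sp
C3: sp2 ✓
C4: sp2 ✓
C5: sp3
C6: sp2 ✓
C7: sp2 ✓
C8: sp3
C9: sp2 ✓
C10: sp2 ✓
C3, C4, C6, C7, C9, C10 → 6 sp2 carbons.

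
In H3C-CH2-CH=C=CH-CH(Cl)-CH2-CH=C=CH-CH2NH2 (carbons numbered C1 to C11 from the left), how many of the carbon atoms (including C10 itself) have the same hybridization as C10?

C10 is sp2 (one π bond).
C1: sp3
C2: sp3
C3: sp2 ✓
C4: sp
C5: sp2 ✓
C6: sp3
C7: sp3
C8: sp2 ✓
C9: sp
C10: sp2 ✓
C11: sp3
4 carbons are sp2.

4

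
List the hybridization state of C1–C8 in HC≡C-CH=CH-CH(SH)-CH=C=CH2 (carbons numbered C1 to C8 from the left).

C1 sp, C2 sp, C3 sp2, C4 sp2, C5 sp3, C6 sp2, C7 sp, C8 sp2

C1 — 2 σ bonds, plus two π bonds. Steric number 2, so sp.
C2 has 2 σ bonds, plus two π bonds: steric number 2 → sp.
C3: 3 σ bonds, plus one π bond; 3 regions of electron density → sp2.
C4: 3 σ bonds, plus one π bond — 3 electron domains, sp2.
C5 has 4 σ bonds: steric number 4 → sp3.
C6 has 3 σ bonds, plus one π bond: steric number 3 → sp2.
C7: 2 σ bonds, plus two π bonds; 2 regions of electron density → sp.
C8 has 3 σ bonds, plus one π bond: steric number 3 → sp2.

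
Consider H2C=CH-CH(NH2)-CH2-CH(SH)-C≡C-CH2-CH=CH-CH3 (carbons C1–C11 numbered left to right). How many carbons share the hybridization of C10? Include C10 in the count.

4

C10 is sp2 (one π bond).
C1: sp2 ✓
C2: sp2 ✓
C3: sp3
C4: sp3
C5: sp3
C6: sp
C7: sp
C8: sp3
C9: sp2 ✓
C10: sp2 ✓
C11: sp3
4 carbons are sp2.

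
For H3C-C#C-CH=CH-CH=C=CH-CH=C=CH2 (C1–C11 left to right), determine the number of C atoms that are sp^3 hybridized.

1

C1: sp3 ✓
C2: sp
C3: sp
C4: sp2
C5: sp2
C6: sp2
C7: sp
C8: sp2
C9: sp2
C10: sp
C11: sp2
C1 → 1 sp3 carbon.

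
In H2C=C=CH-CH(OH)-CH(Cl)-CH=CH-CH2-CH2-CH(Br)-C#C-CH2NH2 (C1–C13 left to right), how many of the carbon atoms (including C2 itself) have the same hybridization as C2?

C2 is sp (two π bonds).
C1: sp2
C2: sp ✓
C3: sp2
C4: sp3
C5: sp3
C6: sp2
C7: sp2
C8: sp3
C9: sp3
C10: sp3
C11: sp ✓
C12: sp ✓
C13: sp3
3 carbons are sp.

3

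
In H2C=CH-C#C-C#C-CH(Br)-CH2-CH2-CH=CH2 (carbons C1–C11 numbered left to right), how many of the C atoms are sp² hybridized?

4

C1: sp2 ✓
C2: sp2 ✓
C3: sp
C4: sp
C5: sp
C6: sp
C7: sp3
C8: sp3
C9: sp3
C10: sp2 ✓
C11: sp2 ✓
C1, C2, C10, C11 → 4 sp2 carbons.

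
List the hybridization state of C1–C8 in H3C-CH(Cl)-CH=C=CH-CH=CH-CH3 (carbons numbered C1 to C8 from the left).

C1 has 4 σ bonds: steric number 4 → sp3.
C2 is sp3: 4 σ bonds, 4 electron-density regions.
C3 carries 3 σ bonds, plus one π bond, giving a steric number of 3, so it is sp2.
C4: 2 σ bonds, plus two π bonds — 2 electron domains, sp.
C5 is sp2: 3 σ bonds, plus one π bond, 3 electron-density regions.
C6 has 3 σ bonds, plus one π bond: steric number 3 → sp2.
C7 — 3 σ bonds, plus one π bond. Steric number 3, so sp2.
C8: 4 σ bonds; 4 regions of electron density → sp3.

C1 sp3, C2 sp3, C3 sp2, C4 sp, C5 sp2, C6 sp2, C7 sp2, C8 sp3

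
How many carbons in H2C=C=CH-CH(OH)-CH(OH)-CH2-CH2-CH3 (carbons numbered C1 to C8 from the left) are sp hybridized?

1

C1: sp2
C2: sp ✓
C3: sp2
C4: sp3
C5: sp3
C6: sp3
C7: sp3
C8: sp3
C2 → 1 sp carbon.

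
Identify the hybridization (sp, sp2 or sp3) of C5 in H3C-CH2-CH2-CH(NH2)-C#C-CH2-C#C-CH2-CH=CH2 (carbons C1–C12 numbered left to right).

C5 (2 σ bonds, plus two π bonds) has steric number 2: sp.

sp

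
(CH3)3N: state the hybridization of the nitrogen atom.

sp3

The nitrogen atom carries 3 σ bonds and 1 lone pair, giving a steric number of 4, so it is sp3.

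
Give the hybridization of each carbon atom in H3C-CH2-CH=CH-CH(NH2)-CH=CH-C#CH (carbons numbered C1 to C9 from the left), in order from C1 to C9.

C1: 4 σ bonds; 4 regions of electron density → sp3.
C2 carries 4 σ bonds, giving a steric number of 4, so it is sp3.
C3: 3 σ bonds, plus one π bond; 3 regions of electron density → sp2.
C4: 3 σ bonds, plus one π bond; 3 regions of electron density → sp2.
C5 has 4 σ bonds: steric number 4 → sp3.
C6: 3 σ bonds, plus one π bond — 3 electron domains, sp2.
C7 — 3 σ bonds, plus one π bond. Steric number 3, so sp2.
C8 carries 2 σ bonds, plus two π bonds, giving a steric number of 2, so it is sp.
C9 has 2 σ bonds, plus two π bonds: steric number 2 → sp.

C1 sp3, C2 sp3, C3 sp2, C4 sp2, C5 sp3, C6 sp2, C7 sp2, C8 sp, C9 sp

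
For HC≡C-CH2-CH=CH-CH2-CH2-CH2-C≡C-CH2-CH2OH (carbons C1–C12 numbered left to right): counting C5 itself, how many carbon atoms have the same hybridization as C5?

C5 is sp2 (one π bond).
C1: sp
C2: sp
C3: sp3
C4: sp2 ✓
C5: sp2 ✓
C6: sp3
C7: sp3
C8: sp3
C9: sp
C10: sp
C11: sp3
C12: sp3
2 carbons are sp2.

2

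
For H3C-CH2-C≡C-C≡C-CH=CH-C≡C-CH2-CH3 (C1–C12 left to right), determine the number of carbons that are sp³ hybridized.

4

C1: sp3 ✓
C2: sp3 ✓
C3: sp
C4: sp
C5: sp
C6: sp
C7: sp2
C8: sp2
C9: sp
C10: sp
C11: sp3 ✓
C12: sp3 ✓
C1, C2, C11, C12 → 4 sp3 carbons.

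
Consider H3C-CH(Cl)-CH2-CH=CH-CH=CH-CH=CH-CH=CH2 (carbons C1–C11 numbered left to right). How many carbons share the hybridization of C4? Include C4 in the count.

C4 is sp2 (one π bond).
C1: sp3
C2: sp3
C3: sp3
C4: sp2 ✓
C5: sp2 ✓
C6: sp2 ✓
C7: sp2 ✓
C8: sp2 ✓
C9: sp2 ✓
C10: sp2 ✓
C11: sp2 ✓
8 carbons are sp2.

8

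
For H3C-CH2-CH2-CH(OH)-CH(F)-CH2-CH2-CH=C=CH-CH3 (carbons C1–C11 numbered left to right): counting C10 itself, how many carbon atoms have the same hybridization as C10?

2

C10 is sp2 (one π bond).
C1: sp3
C2: sp3
C3: sp3
C4: sp3
C5: sp3
C6: sp3
C7: sp3
C8: sp2 ✓
C9: sp
C10: sp2 ✓
C11: sp3
2 carbons are sp2.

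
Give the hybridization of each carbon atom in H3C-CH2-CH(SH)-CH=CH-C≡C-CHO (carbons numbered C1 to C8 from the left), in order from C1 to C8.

C1 sp3, C2 sp3, C3 sp3, C4 sp2, C5 sp2, C6 sp, C7 sp, C8 sp2

C1: 4 σ bonds; 4 regions of electron density → sp3.
C2: 4 σ bonds — 4 electron domains, sp3.
C3 — 4 σ bonds. Steric number 4, so sp3.
C4: 3 σ bonds, plus one π bond — 3 electron domains, sp2.
C5: 3 σ bonds, plus one π bond; 3 regions of electron density → sp2.
C6: 2 σ bonds, plus two π bonds — 2 electron domains, sp.
C7 is sp: 2 σ bonds, plus two π bonds, 2 electron-density regions.
C8: 3 σ bonds, plus one π bond; 3 regions of electron density → sp2.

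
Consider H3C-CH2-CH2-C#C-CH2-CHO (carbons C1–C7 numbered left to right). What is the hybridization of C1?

C1: 4 σ bonds; 4 regions of electron density → sp3.

sp3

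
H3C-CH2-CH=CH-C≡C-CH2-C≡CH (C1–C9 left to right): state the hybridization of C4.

C4: 3 σ bonds, plus one π bond — 3 electron domains, sp2.

sp2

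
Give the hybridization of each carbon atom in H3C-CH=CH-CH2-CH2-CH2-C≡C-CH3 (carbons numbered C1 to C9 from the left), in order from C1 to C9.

C1 sp3, C2 sp2, C3 sp2, C4 sp3, C5 sp3, C6 sp3, C7 sp, C8 sp, C9 sp3

C1 carries 4 σ bonds, giving a steric number of 4, so it is sp3.
C2: 3 σ bonds, plus one π bond — 3 electron domains, sp2.
C3 carries 3 σ bonds, plus one π bond, giving a steric number of 3, so it is sp2.
C4 carries 4 σ bonds, giving a steric number of 4, so it is sp3.
C5: 4 σ bonds — 4 electron domains, sp3.
C6 is sp3: 4 σ bonds, 4 electron-density regions.
C7 is sp: 2 σ bonds, plus two π bonds, 2 electron-density regions.
C8: 2 σ bonds, plus two π bonds — 2 electron domains, sp.
C9: 4 σ bonds; 4 regions of electron density → sp3.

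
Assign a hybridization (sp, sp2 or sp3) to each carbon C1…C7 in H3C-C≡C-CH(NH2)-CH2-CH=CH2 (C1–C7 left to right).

C1: 4 σ bonds — 4 electron domains, sp3.
C2: 2 σ bonds, plus two π bonds — 2 electron domains, sp.
C3: 2 σ bonds, plus two π bonds; 2 regions of electron density → sp.
C4 is sp3: 4 σ bonds, 4 electron-density regions.
C5 (4 σ bonds) has steric number 4: sp3.
C6 is sp2: 3 σ bonds, plus one π bond, 3 electron-density regions.
C7 carries 3 σ bonds, plus one π bond, giving a steric number of 3, so it is sp2.

C1 sp3, C2 sp, C3 sp, C4 sp3, C5 sp3, C6 sp2, C7 sp2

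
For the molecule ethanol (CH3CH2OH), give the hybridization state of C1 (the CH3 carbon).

sp3

C1 (the CH3 carbon) carries 4 σ bonds, giving a steric number of 4, so it is sp3.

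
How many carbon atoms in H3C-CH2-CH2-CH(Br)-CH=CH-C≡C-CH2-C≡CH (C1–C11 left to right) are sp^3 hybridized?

C1: sp3 ✓
C2: sp3 ✓
C3: sp3 ✓
C4: sp3 ✓
C5: sp2
C6: sp2
C7: sp
C8: sp
C9: sp3 ✓
C10: sp
C11: sp
C1, C2, C3, C4, C9 → 5 sp3 carbons.

5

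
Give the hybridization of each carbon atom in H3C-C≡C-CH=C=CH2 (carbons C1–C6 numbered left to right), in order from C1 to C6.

C1 carries 4 σ bonds, giving a steric number of 4, so it is sp3.
C2: 2 σ bonds, plus two π bonds; 2 regions of electron density → sp.
C3 is sp: 2 σ bonds, plus two π bonds, 2 electron-density regions.
C4 (3 σ bonds, plus one π bond) has steric number 3: sp2.
C5: 2 σ bonds, plus two π bonds — 2 electron domains, sp.
C6 (3 σ bonds, plus one π bond) has steric number 3: sp2.

C1 sp3, C2 sp, C3 sp, C4 sp2, C5 sp, C6 sp2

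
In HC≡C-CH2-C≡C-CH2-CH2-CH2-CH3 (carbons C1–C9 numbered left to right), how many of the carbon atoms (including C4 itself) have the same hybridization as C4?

C4 is sp (two π bonds).
C1: sp ✓
C2: sp ✓
C3: sp3
C4: sp ✓
C5: sp ✓
C6: sp3
C7: sp3
C8: sp3
C9: sp3
4 carbons are sp.

4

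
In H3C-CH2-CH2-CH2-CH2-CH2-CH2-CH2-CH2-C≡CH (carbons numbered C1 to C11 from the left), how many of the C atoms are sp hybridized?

2

C1: sp3
C2: sp3
C3: sp3
C4: sp3
C5: sp3
C6: sp3
C7: sp3
C8: sp3
C9: sp3
C10: sp ✓
C11: sp ✓
C10, C11 → 2 sp carbons.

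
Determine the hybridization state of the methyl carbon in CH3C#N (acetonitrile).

sp³

The methyl carbon: 4 σ bonds — 4 electron domains, sp3.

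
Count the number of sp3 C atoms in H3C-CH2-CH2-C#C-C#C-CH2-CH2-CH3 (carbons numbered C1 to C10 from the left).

C1: sp3 ✓
C2: sp3 ✓
C3: sp3 ✓
C4: sp
C5: sp
C6: sp
C7: sp
C8: sp3 ✓
C9: sp3 ✓
C10: sp3 ✓
C1, C2, C3, C8, C9, C10 → 6 sp3 carbons.

6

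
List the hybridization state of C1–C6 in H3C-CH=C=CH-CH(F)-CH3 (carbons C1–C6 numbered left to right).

C1 has 4 σ bonds: steric number 4 → sp3.
C2 — 3 σ bonds, plus one π bond. Steric number 3, so sp2.
C3 carries 2 σ bonds, plus two π bonds, giving a steric number of 2, so it is sp.
C4 is sp2: 3 σ bonds, plus one π bond, 3 electron-density regions.
C5 is sp3: 4 σ bonds, 4 electron-density regions.
C6 is sp3: 4 σ bonds, 4 electron-density regions.

C1 sp3, C2 sp2, C3 sp, C4 sp2, C5 sp3, C6 sp3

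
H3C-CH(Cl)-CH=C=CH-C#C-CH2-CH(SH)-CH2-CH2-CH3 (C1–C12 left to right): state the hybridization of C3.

sp^2

C3: 3 σ bonds, plus one π bond; 3 regions of electron density → sp2.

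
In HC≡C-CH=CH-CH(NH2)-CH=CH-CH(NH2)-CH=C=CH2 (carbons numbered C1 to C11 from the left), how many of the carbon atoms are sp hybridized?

C1: sp ✓
C2: sp ✓
C3: sp2
C4: sp2
C5: sp3
C6: sp2
C7: sp2
C8: sp3
C9: sp2
C10: sp ✓
C11: sp2
C1, C2, C10 → 3 sp carbons.

3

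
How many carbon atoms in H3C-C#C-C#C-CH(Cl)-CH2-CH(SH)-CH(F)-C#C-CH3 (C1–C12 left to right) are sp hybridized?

6

C1: sp3
C2: sp ✓
C3: sp ✓
C4: sp ✓
C5: sp ✓
C6: sp3
C7: sp3
C8: sp3
C9: sp3
C10: sp ✓
C11: sp ✓
C12: sp3
C2, C3, C4, C5, C10, C11 → 6 sp carbons.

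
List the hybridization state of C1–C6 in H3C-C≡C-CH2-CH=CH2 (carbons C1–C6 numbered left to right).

C1 sp3, C2 sp, C3 sp, C4 sp3, C5 sp2, C6 sp2

C1 has 4 σ bonds: steric number 4 → sp3.
C2: 2 σ bonds, plus two π bonds — 2 electron domains, sp.
C3 (2 σ bonds, plus two π bonds) has steric number 2: sp.
C4 — 4 σ bonds. Steric number 4, so sp3.
C5 is sp2: 3 σ bonds, plus one π bond, 3 electron-density regions.
C6 — 3 σ bonds, plus one π bond. Steric number 3, so sp2.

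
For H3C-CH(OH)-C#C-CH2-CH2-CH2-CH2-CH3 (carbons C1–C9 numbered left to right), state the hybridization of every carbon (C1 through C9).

C1 has 4 σ bonds: steric number 4 → sp3.
C2: 4 σ bonds; 4 regions of electron density → sp3.
C3 is sp: 2 σ bonds, plus two π bonds, 2 electron-density regions.
C4: 2 σ bonds, plus two π bonds — 2 electron domains, sp.
C5 (4 σ bonds) has steric number 4: sp3.
C6 is sp3: 4 σ bonds, 4 electron-density regions.
C7 (4 σ bonds) has steric number 4: sp3.
C8 carries 4 σ bonds, giving a steric number of 4, so it is sp3.
C9 is sp3: 4 σ bonds, 4 electron-density regions.

C1 sp3, C2 sp3, C3 sp, C4 sp, C5 sp3, C6 sp3, C7 sp3, C8 sp3, C9 sp3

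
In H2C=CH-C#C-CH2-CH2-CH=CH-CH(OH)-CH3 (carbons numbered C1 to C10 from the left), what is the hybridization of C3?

C3: 2 σ bonds, plus two π bonds; 2 regions of electron density → sp.

sp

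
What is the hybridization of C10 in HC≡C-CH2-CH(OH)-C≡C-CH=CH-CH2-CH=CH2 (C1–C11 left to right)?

sp²

C10 carries 3 σ bonds, plus one π bond, giving a steric number of 3, so it is sp2.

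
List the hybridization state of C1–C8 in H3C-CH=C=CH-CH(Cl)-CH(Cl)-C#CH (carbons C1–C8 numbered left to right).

C1 carries 4 σ bonds, giving a steric number of 4, so it is sp3.
C2: 3 σ bonds, plus one π bond; 3 regions of electron density → sp2.
C3: 2 σ bonds, plus two π bonds — 2 electron domains, sp.
C4 carries 3 σ bonds, plus one π bond, giving a steric number of 3, so it is sp2.
C5 carries 4 σ bonds, giving a steric number of 4, so it is sp3.
C6: 4 σ bonds — 4 electron domains, sp3.
C7: 2 σ bonds, plus two π bonds; 2 regions of electron density → sp.
C8 is sp: 2 σ bonds, plus two π bonds, 2 electron-density regions.

C1 sp3, C2 sp2, C3 sp, C4 sp2, C5 sp3, C6 sp3, C7 sp, C8 sp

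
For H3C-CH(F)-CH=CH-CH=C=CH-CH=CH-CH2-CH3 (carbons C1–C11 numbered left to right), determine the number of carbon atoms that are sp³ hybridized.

4

C1: sp3 ✓
C2: sp3 ✓
C3: sp2
C4: sp2
C5: sp2
C6: sp
C7: sp2
C8: sp2
C9: sp2
C10: sp3 ✓
C11: sp3 ✓
C1, C2, C10, C11 → 4 sp3 carbons.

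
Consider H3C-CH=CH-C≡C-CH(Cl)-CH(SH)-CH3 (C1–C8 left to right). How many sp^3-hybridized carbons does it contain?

C1: sp3 ✓
C2: sp2
C3: sp2
C4: sp
C5: sp
C6: sp3 ✓
C7: sp3 ✓
C8: sp3 ✓
C1, C6, C7, C8 → 4 sp3 carbons.

4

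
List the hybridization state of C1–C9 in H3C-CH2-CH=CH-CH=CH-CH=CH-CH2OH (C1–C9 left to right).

C1 is sp3: 4 σ bonds, 4 electron-density regions.
C2 — 4 σ bonds. Steric number 4, so sp3.
C3 is sp2: 3 σ bonds, plus one π bond, 3 electron-density regions.
C4 is sp2: 3 σ bonds, plus one π bond, 3 electron-density regions.
C5: 3 σ bonds, plus one π bond; 3 regions of electron density → sp2.
C6 carries 3 σ bonds, plus one π bond, giving a steric number of 3, so it is sp2.
C7 (3 σ bonds, plus one π bond) has steric number 3: sp2.
C8 is sp2: 3 σ bonds, plus one π bond, 3 electron-density regions.
C9 is sp3: 4 σ bonds, 4 electron-density regions.

C1 sp3, C2 sp3, C3 sp2, C4 sp2, C5 sp2, C6 sp2, C7 sp2, C8 sp2, C9 sp3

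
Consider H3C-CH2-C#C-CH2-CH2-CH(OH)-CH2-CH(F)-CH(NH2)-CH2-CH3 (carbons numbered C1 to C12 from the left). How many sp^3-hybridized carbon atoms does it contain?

10

C1: sp3 ✓
C2: sp3 ✓
C3: sp
C4: sp
C5: sp3 ✓
C6: sp3 ✓
C7: sp3 ✓
C8: sp3 ✓
C9: sp3 ✓
C10: sp3 ✓
C11: sp3 ✓
C12: sp3 ✓
C1, C2, C5, C6, C7, C8, C9, C10, C11, C12 → 10 sp3 carbons.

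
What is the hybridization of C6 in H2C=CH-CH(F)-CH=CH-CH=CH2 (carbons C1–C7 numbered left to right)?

C6 is sp2: 3 σ bonds, plus one π bond, 3 electron-density regions.

sp²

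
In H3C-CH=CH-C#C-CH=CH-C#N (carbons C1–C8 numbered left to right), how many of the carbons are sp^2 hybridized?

C1: sp3
C2: sp2 ✓
C3: sp2 ✓
C4: sp
C5: sp
C6: sp2 ✓
C7: sp2 ✓
C8: sp
C2, C3, C6, C7 → 4 sp2 carbons.

4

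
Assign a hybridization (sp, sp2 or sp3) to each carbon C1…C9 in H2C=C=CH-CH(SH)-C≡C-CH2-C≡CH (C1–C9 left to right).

C1 — 3 σ bonds, plus one π bond. Steric number 3, so sp2.
C2 — 2 σ bonds, plus two π bonds. Steric number 2, so sp.
C3 — 3 σ bonds, plus one π bond. Steric number 3, so sp2.
C4: 4 σ bonds — 4 electron domains, sp3.
C5 is sp: 2 σ bonds, plus two π bonds, 2 electron-density regions.
C6: 2 σ bonds, plus two π bonds — 2 electron domains, sp.
C7 is sp3: 4 σ bonds, 4 electron-density regions.
C8: 2 σ bonds, plus two π bonds; 2 regions of electron density → sp.
C9 (2 σ bonds, plus two π bonds) has steric number 2: sp.

C1 sp2, C2 sp, C3 sp2, C4 sp3, C5 sp, C6 sp, C7 sp3, C8 sp, C9 sp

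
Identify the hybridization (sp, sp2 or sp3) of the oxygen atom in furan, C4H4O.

sp^2

One O lone pair is in the aromatic π system (p orbital), the other is in an sp2 hybrid in the ring plane; O has two σ bonds + one in-plane lone pair → sp2.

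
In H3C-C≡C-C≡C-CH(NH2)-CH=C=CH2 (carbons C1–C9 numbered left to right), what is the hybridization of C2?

C2 is sp: 2 σ bonds, plus two π bonds, 2 electron-density regions.

sp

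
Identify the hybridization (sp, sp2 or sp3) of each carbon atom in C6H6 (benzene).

Every ring carbon has three σ bonds and contributes one p electron to the aromatic π system.

sp2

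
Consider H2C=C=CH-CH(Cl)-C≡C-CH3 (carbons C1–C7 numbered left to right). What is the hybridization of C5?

sp

C5 — 2 σ bonds, plus two π bonds. Steric number 2, so sp.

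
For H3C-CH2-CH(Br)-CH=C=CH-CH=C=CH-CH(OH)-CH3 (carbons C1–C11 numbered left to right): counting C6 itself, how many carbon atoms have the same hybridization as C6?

C6 is sp2 (one π bond).
C1: sp3
C2: sp3
C3: sp3
C4: sp2 ✓
C5: sp
C6: sp2 ✓
C7: sp2 ✓
C8: sp
C9: sp2 ✓
C10: sp3
C11: sp3
4 carbons are sp2.

4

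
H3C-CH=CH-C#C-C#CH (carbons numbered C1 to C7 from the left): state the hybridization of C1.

sp3

C1 (4 σ bonds) has steric number 4: sp3.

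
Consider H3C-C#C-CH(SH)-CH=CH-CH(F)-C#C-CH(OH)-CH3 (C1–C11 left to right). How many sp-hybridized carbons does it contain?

4

C1: sp3
C2: sp ✓
C3: sp ✓
C4: sp3
C5: sp2
C6: sp2
C7: sp3
C8: sp ✓
C9: sp ✓
C10: sp3
C11: sp3
C2, C3, C8, C9 → 4 sp carbons.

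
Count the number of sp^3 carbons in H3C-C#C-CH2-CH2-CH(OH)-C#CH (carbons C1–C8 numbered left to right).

C1: sp3 ✓
C2: sp
C3: sp
C4: sp3 ✓
C5: sp3 ✓
C6: sp3 ✓
C7: sp
C8: sp
C1, C4, C5, C6 → 4 sp3 carbons.

4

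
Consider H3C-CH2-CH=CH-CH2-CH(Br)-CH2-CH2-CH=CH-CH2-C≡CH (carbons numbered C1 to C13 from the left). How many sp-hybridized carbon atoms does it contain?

2

C1: sp3
C2: sp3
C3: sp2
C4: sp2
C5: sp3
C6: sp3
C7: sp3
C8: sp3
C9: sp2
C10: sp2
C11: sp3
C12: sp ✓
C13: sp ✓
C12, C13 → 2 sp carbons.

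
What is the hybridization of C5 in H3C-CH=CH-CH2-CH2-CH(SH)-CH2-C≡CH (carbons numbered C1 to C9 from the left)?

sp^3

C5 carries 4 σ bonds, giving a steric number of 4, so it is sp3.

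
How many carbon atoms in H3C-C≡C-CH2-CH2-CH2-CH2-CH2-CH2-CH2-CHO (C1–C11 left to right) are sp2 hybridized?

1

C1: sp3
C2: sp
C3: sp
C4: sp3
C5: sp3
C6: sp3
C7: sp3
C8: sp3
C9: sp3
C10: sp3
C11: sp2 ✓
C11 → 1 sp2 carbon.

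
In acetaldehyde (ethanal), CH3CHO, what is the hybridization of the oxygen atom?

The oxygen atom carries 1 σ bond and 2 lone pairs, plus one π bond, giving a steric number of 3, so it is sp2.

sp²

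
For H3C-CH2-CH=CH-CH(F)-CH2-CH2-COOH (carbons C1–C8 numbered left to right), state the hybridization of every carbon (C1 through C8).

C1 is sp3: 4 σ bonds, 4 electron-density regions.
C2 (4 σ bonds) has steric number 4: sp3.
C3 is sp2: 3 σ bonds, plus one π bond, 3 electron-density regions.
C4 carries 3 σ bonds, plus one π bond, giving a steric number of 3, so it is sp2.
C5 — 4 σ bonds. Steric number 4, so sp3.
C6 carries 4 σ bonds, giving a steric number of 4, so it is sp3.
C7 has 4 σ bonds: steric number 4 → sp3.
C8 is sp2: 3 σ bonds, plus one π bond, 3 electron-density regions.

C1 sp3, C2 sp3, C3 sp2, C4 sp2, C5 sp3, C6 sp3, C7 sp3, C8 sp2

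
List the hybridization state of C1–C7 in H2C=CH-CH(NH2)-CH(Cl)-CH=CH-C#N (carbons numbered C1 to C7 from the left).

C1 has 3 σ bonds, plus one π bond: steric number 3 → sp2.
C2: 3 σ bonds, plus one π bond — 3 electron domains, sp2.
C3: 4 σ bonds — 4 electron domains, sp3.
C4 is sp3: 4 σ bonds, 4 electron-density regions.
C5 (3 σ bonds, plus one π bond) has steric number 3: sp2.
C6 has 3 σ bonds, plus one π bond: steric number 3 → sp2.
C7: 2 σ bonds, plus two π bonds — 2 electron domains, sp.

C1 sp2, C2 sp2, C3 sp3, C4 sp3, C5 sp2, C6 sp2, C7 sp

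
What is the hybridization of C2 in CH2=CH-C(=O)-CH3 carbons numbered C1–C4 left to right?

sp²

C2 is sp2: 3 σ bonds, plus one π bond, 3 electron-density regions.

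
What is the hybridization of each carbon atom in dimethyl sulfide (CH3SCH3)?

sp^3

Each carbon atom — 4 σ bonds. Steric number 4, so sp3.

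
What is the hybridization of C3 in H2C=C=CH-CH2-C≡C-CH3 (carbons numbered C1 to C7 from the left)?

C3 has 3 σ bonds, plus one π bond: steric number 3 → sp2.

sp^2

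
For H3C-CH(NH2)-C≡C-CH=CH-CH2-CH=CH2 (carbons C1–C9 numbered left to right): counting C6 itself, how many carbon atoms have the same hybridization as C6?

4

C6 is sp2 (one π bond).
C1: sp3
C2: sp3
C3: sp
C4: sp
C5: sp2 ✓
C6: sp2 ✓
C7: sp3
C8: sp2 ✓
C9: sp2 ✓
4 carbons are sp2.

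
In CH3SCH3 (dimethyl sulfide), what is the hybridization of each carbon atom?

Each carbon atom carries 4 σ bonds, giving a steric number of 4, so it is sp3.

sp3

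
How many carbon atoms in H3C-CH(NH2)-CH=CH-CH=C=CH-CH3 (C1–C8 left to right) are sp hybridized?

C1: sp3
C2: sp3
C3: sp2
C4: sp2
C5: sp2
C6: sp ✓
C7: sp2
C8: sp3
C6 → 1 sp carbon.

1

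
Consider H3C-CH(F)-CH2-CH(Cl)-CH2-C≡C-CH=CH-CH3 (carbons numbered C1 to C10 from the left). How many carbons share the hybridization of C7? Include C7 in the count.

2

C7 is sp (two π bonds).
C1: sp3
C2: sp3
C3: sp3
C4: sp3
C5: sp3
C6: sp ✓
C7: sp ✓
C8: sp2
C9: sp2
C10: sp3
2 carbons are sp.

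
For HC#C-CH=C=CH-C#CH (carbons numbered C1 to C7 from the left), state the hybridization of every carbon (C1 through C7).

C1 — 2 σ bonds, plus two π bonds. Steric number 2, so sp.
C2 is sp: 2 σ bonds, plus two π bonds, 2 electron-density regions.
C3: 3 σ bonds, plus one π bond — 3 electron domains, sp2.
C4 carries 2 σ bonds, plus two π bonds, giving a steric number of 2, so it is sp.
C5: 3 σ bonds, plus one π bond — 3 electron domains, sp2.
C6 carries 2 σ bonds, plus two π bonds, giving a steric number of 2, so it is sp.
C7 — 2 σ bonds, plus two π bonds. Steric number 2, so sp.

C1 sp, C2 sp, C3 sp2, C4 sp, C5 sp2, C6 sp, C7 sp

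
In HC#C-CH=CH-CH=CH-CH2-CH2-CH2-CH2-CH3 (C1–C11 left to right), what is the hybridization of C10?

sp^3

C10: 4 σ bonds; 4 regions of electron density → sp3.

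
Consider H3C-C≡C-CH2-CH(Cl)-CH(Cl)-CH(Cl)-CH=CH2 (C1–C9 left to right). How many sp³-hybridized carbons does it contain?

5

C1: sp3 ✓
C2: sp
C3: sp
C4: sp3 ✓
C5: sp3 ✓
C6: sp3 ✓
C7: sp3 ✓
C8: sp2
C9: sp2
C1, C4, C5, C6, C7 → 5 sp3 carbons.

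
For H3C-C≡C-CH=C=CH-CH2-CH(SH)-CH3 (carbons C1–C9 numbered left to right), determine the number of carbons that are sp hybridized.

C1: sp3
C2: sp ✓
C3: sp ✓
C4: sp2
C5: sp ✓
C6: sp2
C7: sp3
C8: sp3
C9: sp3
C2, C3, C5 → 3 sp carbons.

3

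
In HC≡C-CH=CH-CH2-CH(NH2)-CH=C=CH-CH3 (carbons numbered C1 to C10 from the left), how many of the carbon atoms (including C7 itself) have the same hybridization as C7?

4

C7 is sp2 (one π bond).
C1: sp
C2: sp
C3: sp2 ✓
C4: sp2 ✓
C5: sp3
C6: sp3
C7: sp2 ✓
C8: sp
C9: sp2 ✓
C10: sp3
4 carbons are sp2.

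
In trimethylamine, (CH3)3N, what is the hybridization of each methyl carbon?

Each methyl carbon: 4 σ bonds — 4 electron domains, sp3.

sp³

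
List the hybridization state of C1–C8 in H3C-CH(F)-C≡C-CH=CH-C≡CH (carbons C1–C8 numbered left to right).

C1 — 4 σ bonds. Steric number 4, so sp3.
C2: 4 σ bonds; 4 regions of electron density → sp3.
C3 carries 2 σ bonds, plus two π bonds, giving a steric number of 2, so it is sp.
C4 (2 σ bonds, plus two π bonds) has steric number 2: sp.
C5 has 3 σ bonds, plus one π bond: steric number 3 → sp2.
C6 is sp2: 3 σ bonds, plus one π bond, 3 electron-density regions.
C7: 2 σ bonds, plus two π bonds — 2 electron domains, sp.
C8: 2 σ bonds, plus two π bonds — 2 electron domains, sp.

C1 sp3, C2 sp3, C3 sp, C4 sp, C5 sp2, C6 sp2, C7 sp, C8 sp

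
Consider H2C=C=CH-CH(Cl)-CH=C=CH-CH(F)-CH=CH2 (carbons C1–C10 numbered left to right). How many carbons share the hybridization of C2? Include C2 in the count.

C2 is sp (two π bonds).
C1: sp2
C2: sp ✓
C3: sp2
C4: sp3
C5: sp2
C6: sp ✓
C7: sp2
C8: sp3
C9: sp2
C10: sp2
2 carbons are sp.

2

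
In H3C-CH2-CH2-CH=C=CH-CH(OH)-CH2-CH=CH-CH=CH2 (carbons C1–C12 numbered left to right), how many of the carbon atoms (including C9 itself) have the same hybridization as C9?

C9 is sp2 (one π bond).
C1: sp3
C2: sp3
C3: sp3
C4: sp2 ✓
C5: sp
C6: sp2 ✓
C7: sp3
C8: sp3
C9: sp2 ✓
C10: sp2 ✓
C11: sp2 ✓
C12: sp2 ✓
6 carbons are sp2.

6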